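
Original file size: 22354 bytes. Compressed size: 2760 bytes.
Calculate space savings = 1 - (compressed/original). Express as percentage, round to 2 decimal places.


ratio = compressed/original = 2760/22354 = 0.123468
savings = 1 - ratio = 1 - 0.123468 = 0.876532
as a percentage: 0.876532 * 100 = 87.65%

Space savings = 1 - 2760/22354 = 87.65%


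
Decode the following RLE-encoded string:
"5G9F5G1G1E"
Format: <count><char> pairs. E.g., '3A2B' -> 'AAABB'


Expanding each <count><char> pair:
  5G -> 'GGGGG'
  9F -> 'FFFFFFFFF'
  5G -> 'GGGGG'
  1G -> 'G'
  1E -> 'E'

Decoded = GGGGGFFFFFFFFFGGGGGGE


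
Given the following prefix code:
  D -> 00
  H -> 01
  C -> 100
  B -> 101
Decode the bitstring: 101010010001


Decoding step by step:
Bits 101 -> B
Bits 01 -> H
Bits 00 -> D
Bits 100 -> C
Bits 01 -> H


Decoded message: BHDCH


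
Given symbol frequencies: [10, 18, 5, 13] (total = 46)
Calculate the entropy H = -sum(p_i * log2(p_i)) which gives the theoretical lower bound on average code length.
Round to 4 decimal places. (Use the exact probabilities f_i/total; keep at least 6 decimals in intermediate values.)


Per-symbol terms -p_i * log2(p_i) with p_i = f_i/46:
  p = 10/46 = 0.217391: log2(p) = -2.201634, -p*log2(p) = 0.478616
  p = 18/46 = 0.391304: log2(p) = -1.353637, -p*log2(p) = 0.529684
  p = 5/46 = 0.108696: log2(p) = -3.201634, -p*log2(p) = 0.348004
  p = 13/46 = 0.282609: log2(p) = -1.823122, -p*log2(p) = 0.515230
H = 0.478616 + 0.529684 + 0.348004 + 0.515230 = 1.871534

H = 1.8715 bits/symbol


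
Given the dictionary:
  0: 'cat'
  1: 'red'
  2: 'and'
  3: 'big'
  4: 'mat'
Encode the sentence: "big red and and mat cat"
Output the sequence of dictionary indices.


Look up each word in the dictionary:
  'big' -> 3
  'red' -> 1
  'and' -> 2
  'and' -> 2
  'mat' -> 4
  'cat' -> 0

Encoded: [3, 1, 2, 2, 4, 0]


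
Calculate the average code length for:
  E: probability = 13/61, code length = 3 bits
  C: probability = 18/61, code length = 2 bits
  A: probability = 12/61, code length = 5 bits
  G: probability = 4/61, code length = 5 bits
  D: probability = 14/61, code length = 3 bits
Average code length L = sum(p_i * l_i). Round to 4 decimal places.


Weighted contributions p_i * l_i:
  E: (13/61) * 3 = 39/61
  C: (18/61) * 2 = 36/61
  A: (12/61) * 5 = 60/61
  G: (4/61) * 5 = 20/61
  D: (14/61) * 3 = 42/61
Sum = (39 + 36 + 60 + 20 + 42)/61 = 197/61

L = 197/61 = 3.2295 bits/symbol


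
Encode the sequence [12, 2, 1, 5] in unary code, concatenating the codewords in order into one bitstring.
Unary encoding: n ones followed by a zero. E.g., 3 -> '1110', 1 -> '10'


Encode each number as n ones followed by a terminating 0:
  12 -> 1111111111110 (13 bits)
  2 -> 110 (3 bits)
  1 -> 10 (2 bits)
  5 -> 111110 (6 bits)
Total length = 13 + 3 + 2 + 6 = 24 bits.

Unary([12, 2, 1, 5]) = 111111111111011010111110 (24 bits)


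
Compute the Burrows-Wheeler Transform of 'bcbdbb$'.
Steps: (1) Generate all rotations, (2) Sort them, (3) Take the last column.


Rotations (sorted):
  0: $bcbdbb -> last char: b
  1: b$bcbdb -> last char: b
  2: bb$bcbd -> last char: d
  3: bcbdbb$ -> last char: $
  4: bdbb$bc -> last char: c
  5: cbdbb$b -> last char: b
  6: dbb$bcb -> last char: b


BWT = bbd$cbb


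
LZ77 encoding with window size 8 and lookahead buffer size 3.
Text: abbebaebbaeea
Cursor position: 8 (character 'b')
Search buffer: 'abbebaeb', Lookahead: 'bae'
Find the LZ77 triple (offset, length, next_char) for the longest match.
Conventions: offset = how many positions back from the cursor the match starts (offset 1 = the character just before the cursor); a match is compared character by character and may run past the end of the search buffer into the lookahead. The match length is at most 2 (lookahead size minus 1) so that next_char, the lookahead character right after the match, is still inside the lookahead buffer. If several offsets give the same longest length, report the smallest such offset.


Try each offset into the search buffer:
  offset=1 (pos 7, char 'b'): match length 1
  offset=2 (pos 6, char 'e'): match length 0
  offset=3 (pos 5, char 'a'): match length 0
  offset=4 (pos 4, char 'b'): match length 2
  offset=5 (pos 3, char 'e'): match length 0
  offset=6 (pos 2, char 'b'): match length 1
  offset=7 (pos 1, char 'b'): match length 1
  offset=8 (pos 0, char 'a'): match length 0
Longest match has length 2 at offset 4.
next_char = character at position 8 + 2 = 10 -> 'e'

Best match: offset=4, length=2 (matching 'ba' starting at position 4)
LZ77 triple: (4, 2, 'e')


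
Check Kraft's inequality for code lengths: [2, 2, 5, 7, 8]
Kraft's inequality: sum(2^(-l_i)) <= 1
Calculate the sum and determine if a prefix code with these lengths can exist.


Sum = 2^(-2) + 2^(-2) + 2^(-5) + 2^(-7) + 2^(-8)
    = 0.25 + 0.25 + 0.03125 + 0.0078125 + 0.00390625
    = 139/256 = 0.54296875
Since 0.54296875 <= 1, Kraft's inequality IS satisfied.
A prefix code with these lengths CAN exist.

Kraft sum = 0.54296875. Satisfied.


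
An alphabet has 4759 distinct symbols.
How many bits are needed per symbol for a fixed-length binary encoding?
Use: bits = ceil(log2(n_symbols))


log2(4759) = 12.2164
Bracket: 2^12 = 4096 < 4759 <= 2^13 = 8192
So ceil(log2(4759)) = 13

bits = ceil(log2(4759)) = ceil(12.2164) = 13 bits


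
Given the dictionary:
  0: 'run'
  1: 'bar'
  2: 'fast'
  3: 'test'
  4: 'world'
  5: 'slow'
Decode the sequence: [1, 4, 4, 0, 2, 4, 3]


Look up each index in the dictionary:
  1 -> 'bar'
  4 -> 'world'
  4 -> 'world'
  0 -> 'run'
  2 -> 'fast'
  4 -> 'world'
  3 -> 'test'

Decoded: "bar world world run fast world test"


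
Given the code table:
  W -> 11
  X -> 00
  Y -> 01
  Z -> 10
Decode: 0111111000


Decoding:
01 -> Y
11 -> W
11 -> W
10 -> Z
00 -> X


Result: YWWZX


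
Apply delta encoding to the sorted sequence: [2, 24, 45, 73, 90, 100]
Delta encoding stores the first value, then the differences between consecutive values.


First value: 2
Deltas:
  24 - 2 = 22
  45 - 24 = 21
  73 - 45 = 28
  90 - 73 = 17
  100 - 90 = 10


Delta encoded: [2, 22, 21, 28, 17, 10]


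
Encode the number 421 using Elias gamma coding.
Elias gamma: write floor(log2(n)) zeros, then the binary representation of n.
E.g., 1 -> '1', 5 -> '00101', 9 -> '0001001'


num_bits = floor(log2(421)) + 1 = 9
leading_zeros = num_bits - 1 = 8
binary(421) = 110100101

Elias gamma(421) = '00000000' + '110100101' = 00000000110100101 (17 bits)


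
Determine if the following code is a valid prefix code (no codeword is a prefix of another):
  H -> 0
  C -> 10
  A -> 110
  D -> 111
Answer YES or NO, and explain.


Checking each pair (does one codeword prefix another?):
  H='0' vs C='10': no prefix
  H='0' vs A='110': no prefix
  H='0' vs D='111': no prefix
  C='10' vs H='0': no prefix
  C='10' vs A='110': no prefix
  C='10' vs D='111': no prefix
  A='110' vs H='0': no prefix
  A='110' vs C='10': no prefix
  A='110' vs D='111': no prefix
  D='111' vs H='0': no prefix
  D='111' vs C='10': no prefix
  D='111' vs A='110': no prefix
No violation found over all pairs.

YES -- this is a valid prefix code. No codeword is a prefix of any other codeword.


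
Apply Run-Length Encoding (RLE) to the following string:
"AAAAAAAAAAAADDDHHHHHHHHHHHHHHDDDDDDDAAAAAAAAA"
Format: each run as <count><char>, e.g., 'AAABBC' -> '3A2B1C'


Scanning runs left to right:
  i=0: run of 'A' x 12 -> '12A'
  i=12: run of 'D' x 3 -> '3D'
  i=15: run of 'H' x 14 -> '14H'
  i=29: run of 'D' x 7 -> '7D'
  i=36: run of 'A' x 9 -> '9A'

RLE = 12A3D14H7D9A


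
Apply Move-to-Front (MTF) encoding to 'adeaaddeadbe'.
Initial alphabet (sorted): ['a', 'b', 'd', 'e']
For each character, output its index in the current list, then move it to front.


MTF encoding:
'a': index 0 in ['a', 'b', 'd', 'e'] -> ['a', 'b', 'd', 'e']
'd': index 2 in ['a', 'b', 'd', 'e'] -> ['d', 'a', 'b', 'e']
'e': index 3 in ['d', 'a', 'b', 'e'] -> ['e', 'd', 'a', 'b']
'a': index 2 in ['e', 'd', 'a', 'b'] -> ['a', 'e', 'd', 'b']
'a': index 0 in ['a', 'e', 'd', 'b'] -> ['a', 'e', 'd', 'b']
'd': index 2 in ['a', 'e', 'd', 'b'] -> ['d', 'a', 'e', 'b']
'd': index 0 in ['d', 'a', 'e', 'b'] -> ['d', 'a', 'e', 'b']
'e': index 2 in ['d', 'a', 'e', 'b'] -> ['e', 'd', 'a', 'b']
'a': index 2 in ['e', 'd', 'a', 'b'] -> ['a', 'e', 'd', 'b']
'd': index 2 in ['a', 'e', 'd', 'b'] -> ['d', 'a', 'e', 'b']
'b': index 3 in ['d', 'a', 'e', 'b'] -> ['b', 'd', 'a', 'e']
'e': index 3 in ['b', 'd', 'a', 'e'] -> ['e', 'b', 'd', 'a']


Output: [0, 2, 3, 2, 0, 2, 0, 2, 2, 2, 3, 3]


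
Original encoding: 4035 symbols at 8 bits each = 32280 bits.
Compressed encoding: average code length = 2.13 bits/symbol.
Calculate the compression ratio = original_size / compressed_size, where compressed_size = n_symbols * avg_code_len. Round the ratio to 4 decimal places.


original_size = n_symbols * orig_bits = 4035 * 8 = 32280 bits
compressed_size = n_symbols * avg_code_len = 4035 * 2.13 = 8594.55 bits
ratio = original_size / compressed_size = 32280 / 8594.55 = 3.7559

Compression ratio = 3.7559


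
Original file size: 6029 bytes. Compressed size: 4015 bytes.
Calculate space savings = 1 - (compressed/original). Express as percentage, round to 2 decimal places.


ratio = compressed/original = 4015/6029 = 0.665948
savings = 1 - ratio = 1 - 0.665948 = 0.334052
as a percentage: 0.334052 * 100 = 33.41%

Space savings = 1 - 4015/6029 = 33.41%


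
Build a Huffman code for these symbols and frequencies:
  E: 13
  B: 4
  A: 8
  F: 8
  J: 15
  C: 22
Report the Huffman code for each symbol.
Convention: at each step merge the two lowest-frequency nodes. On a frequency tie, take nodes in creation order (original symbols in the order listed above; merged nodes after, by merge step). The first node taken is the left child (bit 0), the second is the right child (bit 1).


Huffman tree construction:
Step 1: Merge B(4) + A(8) = 12
Step 2: Merge F(8) + (B+A)(12) = 20
Step 3: Merge E(13) + J(15) = 28
Step 4: Merge (F+(B+A))(20) + C(22) = 42
Step 5: Merge (E+J)(28) + ((F+(B+A))+C)(42) = 70
Read each symbol's code off the tree from the root (left child = 0, right child = 1).

Codes:
  E: 00 (length 2)
  B: 1010 (length 4)
  A: 1011 (length 4)
  F: 100 (length 3)
  J: 01 (length 2)
  C: 11 (length 2)
Average code length: 172/70 = 2.4571 bits/symbol


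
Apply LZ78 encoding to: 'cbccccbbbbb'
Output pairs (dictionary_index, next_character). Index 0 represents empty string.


LZ78 encoding steps:
Dictionary: {0: ''}
Step 1: w='' (idx 0), next='c' -> output (0, 'c'), add 'c' as idx 1
Step 2: w='' (idx 0), next='b' -> output (0, 'b'), add 'b' as idx 2
Step 3: w='c' (idx 1), next='c' -> output (1, 'c'), add 'cc' as idx 3
Step 4: w='cc' (idx 3), next='b' -> output (3, 'b'), add 'ccb' as idx 4
Step 5: w='b' (idx 2), next='b' -> output (2, 'b'), add 'bb' as idx 5
Step 6: w='bb' (idx 5), end of input -> output (5, '')


Encoded: [(0, 'c'), (0, 'b'), (1, 'c'), (3, 'b'), (2, 'b'), (5, '')]


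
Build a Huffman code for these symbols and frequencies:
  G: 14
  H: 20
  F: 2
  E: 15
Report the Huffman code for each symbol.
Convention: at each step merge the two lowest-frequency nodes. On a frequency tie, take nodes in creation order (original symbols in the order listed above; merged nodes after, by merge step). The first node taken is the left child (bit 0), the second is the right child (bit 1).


Huffman tree construction:
Step 1: Merge F(2) + G(14) = 16
Step 2: Merge E(15) + (F+G)(16) = 31
Step 3: Merge H(20) + (E+(F+G))(31) = 51
Read each symbol's code off the tree from the root (left child = 0, right child = 1).

Codes:
  G: 111 (length 3)
  H: 0 (length 1)
  F: 110 (length 3)
  E: 10 (length 2)
Average code length: 98/51 = 1.9216 bits/symbol


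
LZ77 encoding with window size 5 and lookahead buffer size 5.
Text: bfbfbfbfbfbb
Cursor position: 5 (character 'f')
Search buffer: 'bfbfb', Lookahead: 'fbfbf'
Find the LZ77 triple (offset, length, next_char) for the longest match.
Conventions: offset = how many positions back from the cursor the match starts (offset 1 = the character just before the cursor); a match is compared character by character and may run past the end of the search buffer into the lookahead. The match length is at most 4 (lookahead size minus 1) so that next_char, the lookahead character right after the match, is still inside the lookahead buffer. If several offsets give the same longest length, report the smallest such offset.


Try each offset into the search buffer:
  offset=1 (pos 4, char 'b'): match length 0
  offset=2 (pos 3, char 'f'): match length 4
  offset=3 (pos 2, char 'b'): match length 0
  offset=4 (pos 1, char 'f'): match length 4
  offset=5 (pos 0, char 'b'): match length 0
Longest match has length 4, found at offsets 2, 4; take the smallest, offset 2.
next_char = character at position 5 + 4 = 9 -> 'f'

Best match: offset=2, length=4 (matching 'fbfb' starting at position 3)
LZ77 triple: (2, 4, 'f')


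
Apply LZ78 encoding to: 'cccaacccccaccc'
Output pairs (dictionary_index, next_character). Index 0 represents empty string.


LZ78 encoding steps:
Dictionary: {0: ''}
Step 1: w='' (idx 0), next='c' -> output (0, 'c'), add 'c' as idx 1
Step 2: w='c' (idx 1), next='c' -> output (1, 'c'), add 'cc' as idx 2
Step 3: w='' (idx 0), next='a' -> output (0, 'a'), add 'a' as idx 3
Step 4: w='a' (idx 3), next='c' -> output (3, 'c'), add 'ac' as idx 4
Step 5: w='cc' (idx 2), next='c' -> output (2, 'c'), add 'ccc' as idx 5
Step 6: w='c' (idx 1), next='a' -> output (1, 'a'), add 'ca' as idx 6
Step 7: w='ccc' (idx 5), end of input -> output (5, '')


Encoded: [(0, 'c'), (1, 'c'), (0, 'a'), (3, 'c'), (2, 'c'), (1, 'a'), (5, '')]


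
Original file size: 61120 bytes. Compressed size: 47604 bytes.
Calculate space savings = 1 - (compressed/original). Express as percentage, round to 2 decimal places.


ratio = compressed/original = 47604/61120 = 0.778861
savings = 1 - ratio = 1 - 0.778861 = 0.221139
as a percentage: 0.221139 * 100 = 22.11%

Space savings = 1 - 47604/61120 = 22.11%


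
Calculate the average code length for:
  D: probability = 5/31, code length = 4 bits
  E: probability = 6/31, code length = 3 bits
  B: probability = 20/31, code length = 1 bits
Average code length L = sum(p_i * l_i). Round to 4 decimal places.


Weighted contributions p_i * l_i:
  D: (5/31) * 4 = 20/31
  E: (6/31) * 3 = 18/31
  B: (20/31) * 1 = 20/31
Sum = (20 + 18 + 20)/31 = 58/31

L = 58/31 = 1.8710 bits/symbol


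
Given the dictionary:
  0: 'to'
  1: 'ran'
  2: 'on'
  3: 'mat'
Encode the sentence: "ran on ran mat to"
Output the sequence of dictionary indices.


Look up each word in the dictionary:
  'ran' -> 1
  'on' -> 2
  'ran' -> 1
  'mat' -> 3
  'to' -> 0

Encoded: [1, 2, 1, 3, 0]


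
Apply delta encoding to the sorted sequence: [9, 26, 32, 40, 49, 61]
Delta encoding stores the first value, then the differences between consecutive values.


First value: 9
Deltas:
  26 - 9 = 17
  32 - 26 = 6
  40 - 32 = 8
  49 - 40 = 9
  61 - 49 = 12


Delta encoded: [9, 17, 6, 8, 9, 12]


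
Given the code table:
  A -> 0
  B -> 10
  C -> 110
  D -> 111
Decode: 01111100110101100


Decoding:
0 -> A
111 -> D
110 -> C
0 -> A
110 -> C
10 -> B
110 -> C
0 -> A


Result: ADCACBCA


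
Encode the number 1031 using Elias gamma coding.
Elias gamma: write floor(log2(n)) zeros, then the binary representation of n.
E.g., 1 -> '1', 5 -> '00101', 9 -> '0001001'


num_bits = floor(log2(1031)) + 1 = 11
leading_zeros = num_bits - 1 = 10
binary(1031) = 10000000111

Elias gamma(1031) = '0000000000' + '10000000111' = 000000000010000000111 (21 bits)


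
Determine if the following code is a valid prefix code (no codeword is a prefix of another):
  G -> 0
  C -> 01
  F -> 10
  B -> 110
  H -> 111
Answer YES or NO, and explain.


Checking each pair (does one codeword prefix another?):
  G='0' vs C='01': prefix -- VIOLATION

NO -- this is NOT a valid prefix code. G (0) is a prefix of C (01).


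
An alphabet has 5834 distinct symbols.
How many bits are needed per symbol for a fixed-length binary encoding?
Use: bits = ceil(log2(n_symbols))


log2(5834) = 12.5103
Bracket: 2^12 = 4096 < 5834 <= 2^13 = 8192
So ceil(log2(5834)) = 13

bits = ceil(log2(5834)) = ceil(12.5103) = 13 bits


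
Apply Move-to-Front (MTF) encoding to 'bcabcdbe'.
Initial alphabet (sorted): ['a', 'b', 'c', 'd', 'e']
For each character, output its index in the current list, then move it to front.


MTF encoding:
'b': index 1 in ['a', 'b', 'c', 'd', 'e'] -> ['b', 'a', 'c', 'd', 'e']
'c': index 2 in ['b', 'a', 'c', 'd', 'e'] -> ['c', 'b', 'a', 'd', 'e']
'a': index 2 in ['c', 'b', 'a', 'd', 'e'] -> ['a', 'c', 'b', 'd', 'e']
'b': index 2 in ['a', 'c', 'b', 'd', 'e'] -> ['b', 'a', 'c', 'd', 'e']
'c': index 2 in ['b', 'a', 'c', 'd', 'e'] -> ['c', 'b', 'a', 'd', 'e']
'd': index 3 in ['c', 'b', 'a', 'd', 'e'] -> ['d', 'c', 'b', 'a', 'e']
'b': index 2 in ['d', 'c', 'b', 'a', 'e'] -> ['b', 'd', 'c', 'a', 'e']
'e': index 4 in ['b', 'd', 'c', 'a', 'e'] -> ['e', 'b', 'd', 'c', 'a']


Output: [1, 2, 2, 2, 2, 3, 2, 4]


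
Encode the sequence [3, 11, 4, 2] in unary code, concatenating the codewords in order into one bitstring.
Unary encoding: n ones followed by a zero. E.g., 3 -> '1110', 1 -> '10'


Encode each number as n ones followed by a terminating 0:
  3 -> 1110 (4 bits)
  11 -> 111111111110 (12 bits)
  4 -> 11110 (5 bits)
  2 -> 110 (3 bits)
Total length = 4 + 12 + 5 + 3 = 24 bits.

Unary([3, 11, 4, 2]) = 111011111111111011110110 (24 bits)


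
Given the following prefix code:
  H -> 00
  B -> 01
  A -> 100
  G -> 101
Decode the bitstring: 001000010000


Decoding step by step:
Bits 00 -> H
Bits 100 -> A
Bits 00 -> H
Bits 100 -> A
Bits 00 -> H


Decoded message: HAHAH


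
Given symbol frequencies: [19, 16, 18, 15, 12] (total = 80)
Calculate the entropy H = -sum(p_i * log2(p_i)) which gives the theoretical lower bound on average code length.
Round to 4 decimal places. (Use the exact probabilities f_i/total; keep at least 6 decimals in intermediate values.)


Per-symbol terms -p_i * log2(p_i) with p_i = f_i/80:
  p = 19/80 = 0.237500: log2(p) = -2.074001, -p*log2(p) = 0.492575
  p = 16/80 = 0.200000: log2(p) = -2.321928, -p*log2(p) = 0.464386
  p = 18/80 = 0.225000: log2(p) = -2.152003, -p*log2(p) = 0.484201
  p = 15/80 = 0.187500: log2(p) = -2.415037, -p*log2(p) = 0.452820
  p = 12/80 = 0.150000: log2(p) = -2.736966, -p*log2(p) = 0.410545
H = 0.492575 + 0.464386 + 0.484201 + 0.452820 + 0.410545 = 2.304527

H = 2.3045 bits/symbol


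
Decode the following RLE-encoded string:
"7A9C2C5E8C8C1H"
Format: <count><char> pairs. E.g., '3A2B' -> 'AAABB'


Expanding each <count><char> pair:
  7A -> 'AAAAAAA'
  9C -> 'CCCCCCCCC'
  2C -> 'CC'
  5E -> 'EEEEE'
  8C -> 'CCCCCCCC'
  8C -> 'CCCCCCCC'
  1H -> 'H'

Decoded = AAAAAAACCCCCCCCCCCEEEEECCCCCCCCCCCCCCCCH


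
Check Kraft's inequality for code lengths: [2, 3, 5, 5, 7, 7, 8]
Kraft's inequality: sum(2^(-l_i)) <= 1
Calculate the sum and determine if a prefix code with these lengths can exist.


Sum = 2^(-2) + 2^(-3) + 2^(-5) + 2^(-5) + 2^(-7) + 2^(-7) + 2^(-8)
    = 0.25 + 0.125 + 0.03125 + 0.03125 + 0.0078125 + 0.0078125 + 0.00390625
    = 117/256 = 0.45703125
Since 0.45703125 <= 1, Kraft's inequality IS satisfied.
A prefix code with these lengths CAN exist.

Kraft sum = 0.45703125. Satisfied.


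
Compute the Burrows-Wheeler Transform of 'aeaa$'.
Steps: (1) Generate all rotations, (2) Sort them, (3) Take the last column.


Rotations (sorted):
  0: $aeaa -> last char: a
  1: a$aea -> last char: a
  2: aa$ae -> last char: e
  3: aeaa$ -> last char: $
  4: eaa$a -> last char: a


BWT = aae$a


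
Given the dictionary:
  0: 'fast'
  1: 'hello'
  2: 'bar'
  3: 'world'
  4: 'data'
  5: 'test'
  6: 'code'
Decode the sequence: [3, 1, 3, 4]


Look up each index in the dictionary:
  3 -> 'world'
  1 -> 'hello'
  3 -> 'world'
  4 -> 'data'

Decoded: "world hello world data"


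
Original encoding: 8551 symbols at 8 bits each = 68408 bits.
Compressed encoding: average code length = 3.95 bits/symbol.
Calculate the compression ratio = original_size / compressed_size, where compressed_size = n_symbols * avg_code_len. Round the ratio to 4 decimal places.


original_size = n_symbols * orig_bits = 8551 * 8 = 68408 bits
compressed_size = n_symbols * avg_code_len = 8551 * 3.95 = 33776.45 bits
ratio = original_size / compressed_size = 68408 / 33776.45 = 2.0253

Compression ratio = 2.0253


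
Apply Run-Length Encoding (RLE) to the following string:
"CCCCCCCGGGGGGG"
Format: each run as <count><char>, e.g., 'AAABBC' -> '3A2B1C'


Scanning runs left to right:
  i=0: run of 'C' x 7 -> '7C'
  i=7: run of 'G' x 7 -> '7G'

RLE = 7C7G


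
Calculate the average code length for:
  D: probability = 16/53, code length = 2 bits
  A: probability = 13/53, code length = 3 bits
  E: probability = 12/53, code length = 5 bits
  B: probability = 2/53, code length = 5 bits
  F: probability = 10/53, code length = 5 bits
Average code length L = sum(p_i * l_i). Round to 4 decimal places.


Weighted contributions p_i * l_i:
  D: (16/53) * 2 = 32/53
  A: (13/53) * 3 = 39/53
  E: (12/53) * 5 = 60/53
  B: (2/53) * 5 = 10/53
  F: (10/53) * 5 = 50/53
Sum = (32 + 39 + 60 + 10 + 50)/53 = 191/53

L = 191/53 = 3.6038 bits/symbol


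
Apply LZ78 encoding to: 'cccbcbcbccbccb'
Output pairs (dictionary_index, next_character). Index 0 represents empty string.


LZ78 encoding steps:
Dictionary: {0: ''}
Step 1: w='' (idx 0), next='c' -> output (0, 'c'), add 'c' as idx 1
Step 2: w='c' (idx 1), next='c' -> output (1, 'c'), add 'cc' as idx 2
Step 3: w='' (idx 0), next='b' -> output (0, 'b'), add 'b' as idx 3
Step 4: w='c' (idx 1), next='b' -> output (1, 'b'), add 'cb' as idx 4
Step 5: w='cb' (idx 4), next='c' -> output (4, 'c'), add 'cbc' as idx 5
Step 6: w='cbc' (idx 5), next='c' -> output (5, 'c'), add 'cbcc' as idx 6
Step 7: w='b' (idx 3), end of input -> output (3, '')


Encoded: [(0, 'c'), (1, 'c'), (0, 'b'), (1, 'b'), (4, 'c'), (5, 'c'), (3, '')]


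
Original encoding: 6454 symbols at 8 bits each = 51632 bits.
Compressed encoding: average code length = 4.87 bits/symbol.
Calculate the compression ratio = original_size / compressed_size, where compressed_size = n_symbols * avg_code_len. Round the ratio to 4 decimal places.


original_size = n_symbols * orig_bits = 6454 * 8 = 51632 bits
compressed_size = n_symbols * avg_code_len = 6454 * 4.87 = 31430.98 bits
ratio = original_size / compressed_size = 51632 / 31430.98 = 1.6427

Compression ratio = 1.6427


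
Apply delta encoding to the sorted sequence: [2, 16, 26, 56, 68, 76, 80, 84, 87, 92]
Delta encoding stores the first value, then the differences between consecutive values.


First value: 2
Deltas:
  16 - 2 = 14
  26 - 16 = 10
  56 - 26 = 30
  68 - 56 = 12
  76 - 68 = 8
  80 - 76 = 4
  84 - 80 = 4
  87 - 84 = 3
  92 - 87 = 5


Delta encoded: [2, 14, 10, 30, 12, 8, 4, 4, 3, 5]


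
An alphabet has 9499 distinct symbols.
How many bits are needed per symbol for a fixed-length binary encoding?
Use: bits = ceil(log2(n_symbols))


log2(9499) = 13.2136
Bracket: 2^13 = 8192 < 9499 <= 2^14 = 16384
So ceil(log2(9499)) = 14

bits = ceil(log2(9499)) = ceil(13.2136) = 14 bits


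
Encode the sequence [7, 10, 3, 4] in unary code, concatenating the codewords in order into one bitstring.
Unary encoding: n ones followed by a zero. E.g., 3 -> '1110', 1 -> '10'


Encode each number as n ones followed by a terminating 0:
  7 -> 11111110 (8 bits)
  10 -> 11111111110 (11 bits)
  3 -> 1110 (4 bits)
  4 -> 11110 (5 bits)
Total length = 8 + 11 + 4 + 5 = 28 bits.

Unary([7, 10, 3, 4]) = 1111111011111111110111011110 (28 bits)


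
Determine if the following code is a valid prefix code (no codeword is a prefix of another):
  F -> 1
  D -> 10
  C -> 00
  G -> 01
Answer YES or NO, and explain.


Checking each pair (does one codeword prefix another?):
  F='1' vs D='10': prefix -- VIOLATION

NO -- this is NOT a valid prefix code. F (1) is a prefix of D (10).


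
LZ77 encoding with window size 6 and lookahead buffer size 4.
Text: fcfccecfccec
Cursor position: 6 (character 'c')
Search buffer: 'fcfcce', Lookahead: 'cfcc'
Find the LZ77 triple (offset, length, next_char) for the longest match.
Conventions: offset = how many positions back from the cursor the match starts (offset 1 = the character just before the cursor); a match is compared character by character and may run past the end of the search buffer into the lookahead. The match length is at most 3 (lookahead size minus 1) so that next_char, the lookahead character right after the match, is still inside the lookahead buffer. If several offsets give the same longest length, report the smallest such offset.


Try each offset into the search buffer:
  offset=1 (pos 5, char 'e'): match length 0
  offset=2 (pos 4, char 'c'): match length 1
  offset=3 (pos 3, char 'c'): match length 1
  offset=4 (pos 2, char 'f'): match length 0
  offset=5 (pos 1, char 'c'): match length 3
  offset=6 (pos 0, char 'f'): match length 0
Longest match has length 3 at offset 5.
next_char = character at position 6 + 3 = 9 -> 'c'

Best match: offset=5, length=3 (matching 'cfc' starting at position 1)
LZ77 triple: (5, 3, 'c')


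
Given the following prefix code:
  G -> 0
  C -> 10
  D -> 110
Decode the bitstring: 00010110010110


Decoding step by step:
Bits 0 -> G
Bits 0 -> G
Bits 0 -> G
Bits 10 -> C
Bits 110 -> D
Bits 0 -> G
Bits 10 -> C
Bits 110 -> D


Decoded message: GGGCDGCD


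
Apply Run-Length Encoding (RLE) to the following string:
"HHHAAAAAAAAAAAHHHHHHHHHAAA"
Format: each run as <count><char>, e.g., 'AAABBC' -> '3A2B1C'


Scanning runs left to right:
  i=0: run of 'H' x 3 -> '3H'
  i=3: run of 'A' x 11 -> '11A'
  i=14: run of 'H' x 9 -> '9H'
  i=23: run of 'A' x 3 -> '3A'

RLE = 3H11A9H3A


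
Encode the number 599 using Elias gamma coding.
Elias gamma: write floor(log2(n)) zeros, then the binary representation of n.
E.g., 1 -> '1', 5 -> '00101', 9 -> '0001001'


num_bits = floor(log2(599)) + 1 = 10
leading_zeros = num_bits - 1 = 9
binary(599) = 1001010111

Elias gamma(599) = '000000000' + '1001010111' = 0000000001001010111 (19 bits)


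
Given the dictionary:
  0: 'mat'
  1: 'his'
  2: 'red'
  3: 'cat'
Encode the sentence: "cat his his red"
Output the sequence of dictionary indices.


Look up each word in the dictionary:
  'cat' -> 3
  'his' -> 1
  'his' -> 1
  'red' -> 2

Encoded: [3, 1, 1, 2]


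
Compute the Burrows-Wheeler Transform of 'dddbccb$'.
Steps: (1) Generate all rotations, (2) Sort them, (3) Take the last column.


Rotations (sorted):
  0: $dddbccb -> last char: b
  1: b$dddbcc -> last char: c
  2: bccb$ddd -> last char: d
  3: cb$dddbc -> last char: c
  4: ccb$dddb -> last char: b
  5: dbccb$dd -> last char: d
  6: ddbccb$d -> last char: d
  7: dddbccb$ -> last char: $


BWT = bcdcbdd$


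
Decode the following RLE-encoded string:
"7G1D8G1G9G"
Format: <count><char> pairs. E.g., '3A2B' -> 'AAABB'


Expanding each <count><char> pair:
  7G -> 'GGGGGGG'
  1D -> 'D'
  8G -> 'GGGGGGGG'
  1G -> 'G'
  9G -> 'GGGGGGGGG'

Decoded = GGGGGGGDGGGGGGGGGGGGGGGGGG


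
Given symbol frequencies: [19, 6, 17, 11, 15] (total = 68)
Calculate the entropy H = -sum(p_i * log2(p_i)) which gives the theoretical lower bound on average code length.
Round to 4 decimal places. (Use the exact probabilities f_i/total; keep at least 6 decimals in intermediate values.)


Per-symbol terms -p_i * log2(p_i) with p_i = f_i/68:
  p = 19/68 = 0.279412: log2(p) = -1.839535, -p*log2(p) = 0.513988
  p = 6/68 = 0.088235: log2(p) = -3.502500, -p*log2(p) = 0.309044
  p = 17/68 = 0.250000: log2(p) = -2.000000, -p*log2(p) = 0.500000
  p = 11/68 = 0.161765: log2(p) = -2.628031, -p*log2(p) = 0.425123
  p = 15/68 = 0.220588: log2(p) = -2.180572, -p*log2(p) = 0.481009
H = 0.513988 + 0.309044 + 0.500000 + 0.425123 + 0.481009 = 2.229164

H = 2.2292 bits/symbol


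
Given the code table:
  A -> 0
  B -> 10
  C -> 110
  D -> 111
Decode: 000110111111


Decoding:
0 -> A
0 -> A
0 -> A
110 -> C
111 -> D
111 -> D


Result: AAACDD


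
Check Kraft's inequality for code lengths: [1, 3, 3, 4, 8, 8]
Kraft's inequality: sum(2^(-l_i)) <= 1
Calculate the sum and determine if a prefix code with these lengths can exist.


Sum = 2^(-1) + 2^(-3) + 2^(-3) + 2^(-4) + 2^(-8) + 2^(-8)
    = 0.5 + 0.125 + 0.125 + 0.0625 + 0.00390625 + 0.00390625
    = 210/256 = 0.8203125
Since 0.8203125 <= 1, Kraft's inequality IS satisfied.
A prefix code with these lengths CAN exist.

Kraft sum = 0.8203125. Satisfied.


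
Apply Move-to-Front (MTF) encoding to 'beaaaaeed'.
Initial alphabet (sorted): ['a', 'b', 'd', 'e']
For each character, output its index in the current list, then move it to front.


MTF encoding:
'b': index 1 in ['a', 'b', 'd', 'e'] -> ['b', 'a', 'd', 'e']
'e': index 3 in ['b', 'a', 'd', 'e'] -> ['e', 'b', 'a', 'd']
'a': index 2 in ['e', 'b', 'a', 'd'] -> ['a', 'e', 'b', 'd']
'a': index 0 in ['a', 'e', 'b', 'd'] -> ['a', 'e', 'b', 'd']
'a': index 0 in ['a', 'e', 'b', 'd'] -> ['a', 'e', 'b', 'd']
'a': index 0 in ['a', 'e', 'b', 'd'] -> ['a', 'e', 'b', 'd']
'e': index 1 in ['a', 'e', 'b', 'd'] -> ['e', 'a', 'b', 'd']
'e': index 0 in ['e', 'a', 'b', 'd'] -> ['e', 'a', 'b', 'd']
'd': index 3 in ['e', 'a', 'b', 'd'] -> ['d', 'e', 'a', 'b']


Output: [1, 3, 2, 0, 0, 0, 1, 0, 3]


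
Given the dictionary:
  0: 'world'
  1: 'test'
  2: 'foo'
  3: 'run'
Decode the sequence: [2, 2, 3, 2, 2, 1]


Look up each index in the dictionary:
  2 -> 'foo'
  2 -> 'foo'
  3 -> 'run'
  2 -> 'foo'
  2 -> 'foo'
  1 -> 'test'

Decoded: "foo foo run foo foo test"


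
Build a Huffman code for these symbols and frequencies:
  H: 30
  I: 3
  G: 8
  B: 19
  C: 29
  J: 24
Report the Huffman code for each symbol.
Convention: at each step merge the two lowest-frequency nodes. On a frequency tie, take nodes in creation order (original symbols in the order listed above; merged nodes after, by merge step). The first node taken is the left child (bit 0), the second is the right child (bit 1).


Huffman tree construction:
Step 1: Merge I(3) + G(8) = 11
Step 2: Merge (I+G)(11) + B(19) = 30
Step 3: Merge J(24) + C(29) = 53
Step 4: Merge H(30) + ((I+G)+B)(30) = 60
Step 5: Merge (J+C)(53) + (H+((I+G)+B))(60) = 113
Read each symbol's code off the tree from the root (left child = 0, right child = 1).

Codes:
  H: 10 (length 2)
  I: 1100 (length 4)
  G: 1101 (length 4)
  B: 111 (length 3)
  C: 01 (length 2)
  J: 00 (length 2)
Average code length: 267/113 = 2.3628 bits/symbol


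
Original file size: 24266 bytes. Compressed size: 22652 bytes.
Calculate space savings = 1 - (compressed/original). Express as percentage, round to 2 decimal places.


ratio = compressed/original = 22652/24266 = 0.933487
savings = 1 - ratio = 1 - 0.933487 = 0.066513
as a percentage: 0.066513 * 100 = 6.65%

Space savings = 1 - 22652/24266 = 6.65%


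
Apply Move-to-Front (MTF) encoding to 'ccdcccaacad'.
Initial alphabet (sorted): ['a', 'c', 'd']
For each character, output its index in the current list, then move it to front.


MTF encoding:
'c': index 1 in ['a', 'c', 'd'] -> ['c', 'a', 'd']
'c': index 0 in ['c', 'a', 'd'] -> ['c', 'a', 'd']
'd': index 2 in ['c', 'a', 'd'] -> ['d', 'c', 'a']
'c': index 1 in ['d', 'c', 'a'] -> ['c', 'd', 'a']
'c': index 0 in ['c', 'd', 'a'] -> ['c', 'd', 'a']
'c': index 0 in ['c', 'd', 'a'] -> ['c', 'd', 'a']
'a': index 2 in ['c', 'd', 'a'] -> ['a', 'c', 'd']
'a': index 0 in ['a', 'c', 'd'] -> ['a', 'c', 'd']
'c': index 1 in ['a', 'c', 'd'] -> ['c', 'a', 'd']
'a': index 1 in ['c', 'a', 'd'] -> ['a', 'c', 'd']
'd': index 2 in ['a', 'c', 'd'] -> ['d', 'a', 'c']


Output: [1, 0, 2, 1, 0, 0, 2, 0, 1, 1, 2]


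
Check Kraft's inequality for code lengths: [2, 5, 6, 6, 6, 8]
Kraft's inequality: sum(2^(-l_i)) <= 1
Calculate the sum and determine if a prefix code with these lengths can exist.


Sum = 2^(-2) + 2^(-5) + 2^(-6) + 2^(-6) + 2^(-6) + 2^(-8)
    = 0.25 + 0.03125 + 0.015625 + 0.015625 + 0.015625 + 0.00390625
    = 85/256 = 0.33203125
Since 0.33203125 <= 1, Kraft's inequality IS satisfied.
A prefix code with these lengths CAN exist.

Kraft sum = 0.33203125. Satisfied.


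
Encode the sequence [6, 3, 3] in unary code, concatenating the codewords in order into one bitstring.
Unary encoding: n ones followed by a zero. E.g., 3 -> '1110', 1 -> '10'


Encode each number as n ones followed by a terminating 0:
  6 -> 1111110 (7 bits)
  3 -> 1110 (4 bits)
  3 -> 1110 (4 bits)
Total length = 7 + 4 + 4 = 15 bits.

Unary([6, 3, 3]) = 111111011101110 (15 bits)


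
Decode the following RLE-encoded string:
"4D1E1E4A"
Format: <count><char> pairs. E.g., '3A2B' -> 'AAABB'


Expanding each <count><char> pair:
  4D -> 'DDDD'
  1E -> 'E'
  1E -> 'E'
  4A -> 'AAAA'

Decoded = DDDDEEAAAA


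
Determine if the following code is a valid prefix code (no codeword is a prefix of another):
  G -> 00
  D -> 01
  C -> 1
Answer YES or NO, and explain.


Checking each pair (does one codeword prefix another?):
  G='00' vs D='01': no prefix
  G='00' vs C='1': no prefix
  D='01' vs G='00': no prefix
  D='01' vs C='1': no prefix
  C='1' vs G='00': no prefix
  C='1' vs D='01': no prefix
No violation found over all pairs.

YES -- this is a valid prefix code. No codeword is a prefix of any other codeword.


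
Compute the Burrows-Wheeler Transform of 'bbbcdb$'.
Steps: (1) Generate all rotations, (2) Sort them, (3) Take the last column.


Rotations (sorted):
  0: $bbbcdb -> last char: b
  1: b$bbbcd -> last char: d
  2: bbbcdb$ -> last char: $
  3: bbcdb$b -> last char: b
  4: bcdb$bb -> last char: b
  5: cdb$bbb -> last char: b
  6: db$bbbc -> last char: c


BWT = bd$bbbc


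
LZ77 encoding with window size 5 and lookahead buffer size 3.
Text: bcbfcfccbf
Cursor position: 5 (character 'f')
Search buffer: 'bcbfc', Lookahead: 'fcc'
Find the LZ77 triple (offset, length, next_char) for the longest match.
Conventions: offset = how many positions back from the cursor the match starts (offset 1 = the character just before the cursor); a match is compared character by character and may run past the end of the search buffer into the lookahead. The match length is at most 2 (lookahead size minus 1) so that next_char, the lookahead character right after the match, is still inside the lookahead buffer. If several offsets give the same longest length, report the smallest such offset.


Try each offset into the search buffer:
  offset=1 (pos 4, char 'c'): match length 0
  offset=2 (pos 3, char 'f'): match length 2
  offset=3 (pos 2, char 'b'): match length 0
  offset=4 (pos 1, char 'c'): match length 0
  offset=5 (pos 0, char 'b'): match length 0
Longest match has length 2 at offset 2.
next_char = character at position 5 + 2 = 7 -> 'c'

Best match: offset=2, length=2 (matching 'fc' starting at position 3)
LZ77 triple: (2, 2, 'c')


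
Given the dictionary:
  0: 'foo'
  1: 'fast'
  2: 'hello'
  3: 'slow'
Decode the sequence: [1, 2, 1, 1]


Look up each index in the dictionary:
  1 -> 'fast'
  2 -> 'hello'
  1 -> 'fast'
  1 -> 'fast'

Decoded: "fast hello fast fast"


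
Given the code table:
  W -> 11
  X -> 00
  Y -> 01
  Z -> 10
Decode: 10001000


Decoding:
10 -> Z
00 -> X
10 -> Z
00 -> X


Result: ZXZX


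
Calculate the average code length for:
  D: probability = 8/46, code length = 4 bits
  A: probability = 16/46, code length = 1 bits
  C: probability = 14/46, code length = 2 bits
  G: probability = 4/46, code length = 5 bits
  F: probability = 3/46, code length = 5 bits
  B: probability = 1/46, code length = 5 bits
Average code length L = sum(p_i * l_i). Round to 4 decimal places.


Weighted contributions p_i * l_i:
  D: (8/46) * 4 = 32/46
  A: (16/46) * 1 = 16/46
  C: (14/46) * 2 = 28/46
  G: (4/46) * 5 = 20/46
  F: (3/46) * 5 = 15/46
  B: (1/46) * 5 = 5/46
Sum = (32 + 16 + 28 + 20 + 15 + 5)/46 = 116/46

L = 116/46 = 2.5217 bits/symbol


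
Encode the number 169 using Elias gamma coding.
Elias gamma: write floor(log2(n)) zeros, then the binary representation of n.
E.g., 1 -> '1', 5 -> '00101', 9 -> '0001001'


num_bits = floor(log2(169)) + 1 = 8
leading_zeros = num_bits - 1 = 7
binary(169) = 10101001

Elias gamma(169) = '0000000' + '10101001' = 000000010101001 (15 bits)


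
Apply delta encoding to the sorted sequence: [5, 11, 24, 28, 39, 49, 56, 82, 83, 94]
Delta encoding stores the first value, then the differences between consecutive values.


First value: 5
Deltas:
  11 - 5 = 6
  24 - 11 = 13
  28 - 24 = 4
  39 - 28 = 11
  49 - 39 = 10
  56 - 49 = 7
  82 - 56 = 26
  83 - 82 = 1
  94 - 83 = 11


Delta encoded: [5, 6, 13, 4, 11, 10, 7, 26, 1, 11]


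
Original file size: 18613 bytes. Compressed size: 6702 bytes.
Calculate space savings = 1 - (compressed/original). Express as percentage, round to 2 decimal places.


ratio = compressed/original = 6702/18613 = 0.360071
savings = 1 - ratio = 1 - 0.360071 = 0.639929
as a percentage: 0.639929 * 100 = 63.99%

Space savings = 1 - 6702/18613 = 63.99%


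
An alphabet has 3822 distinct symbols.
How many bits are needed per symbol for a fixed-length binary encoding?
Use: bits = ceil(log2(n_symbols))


log2(3822) = 11.9001
Bracket: 2^11 = 2048 < 3822 <= 2^12 = 4096
So ceil(log2(3822)) = 12

bits = ceil(log2(3822)) = ceil(11.9001) = 12 bits


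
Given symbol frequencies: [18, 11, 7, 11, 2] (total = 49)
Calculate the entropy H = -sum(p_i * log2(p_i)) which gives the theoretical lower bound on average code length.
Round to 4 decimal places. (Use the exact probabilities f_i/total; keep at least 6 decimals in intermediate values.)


Per-symbol terms -p_i * log2(p_i) with p_i = f_i/49:
  p = 18/49 = 0.367347: log2(p) = -1.444785, -p*log2(p) = 0.530737
  p = 11/49 = 0.224490: log2(p) = -2.155278, -p*log2(p) = 0.483838
  p = 7/49 = 0.142857: log2(p) = -2.807355, -p*log2(p) = 0.401051
  p = 11/49 = 0.224490: log2(p) = -2.155278, -p*log2(p) = 0.483838
  p = 2/49 = 0.040816: log2(p) = -4.614710, -p*log2(p) = 0.188356
H = 0.530737 + 0.483838 + 0.401051 + 0.483838 + 0.188356 = 2.087820

H = 2.0878 bits/symbol


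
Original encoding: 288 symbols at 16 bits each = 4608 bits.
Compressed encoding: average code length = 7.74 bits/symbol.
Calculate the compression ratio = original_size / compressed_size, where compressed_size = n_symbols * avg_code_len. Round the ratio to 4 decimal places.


original_size = n_symbols * orig_bits = 288 * 16 = 4608 bits
compressed_size = n_symbols * avg_code_len = 288 * 7.74 = 2229.12 bits
ratio = original_size / compressed_size = 4608 / 2229.12 = 2.0672

Compression ratio = 2.0672


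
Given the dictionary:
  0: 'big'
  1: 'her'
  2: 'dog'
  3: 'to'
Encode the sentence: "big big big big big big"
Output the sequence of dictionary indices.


Look up each word in the dictionary:
  'big' -> 0
  'big' -> 0
  'big' -> 0
  'big' -> 0
  'big' -> 0
  'big' -> 0

Encoded: [0, 0, 0, 0, 0, 0]


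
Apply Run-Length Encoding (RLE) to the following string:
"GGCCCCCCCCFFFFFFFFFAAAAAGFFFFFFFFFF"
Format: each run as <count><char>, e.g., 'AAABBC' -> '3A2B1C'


Scanning runs left to right:
  i=0: run of 'G' x 2 -> '2G'
  i=2: run of 'C' x 8 -> '8C'
  i=10: run of 'F' x 9 -> '9F'
  i=19: run of 'A' x 5 -> '5A'
  i=24: run of 'G' x 1 -> '1G'
  i=25: run of 'F' x 10 -> '10F'

RLE = 2G8C9F5A1G10F


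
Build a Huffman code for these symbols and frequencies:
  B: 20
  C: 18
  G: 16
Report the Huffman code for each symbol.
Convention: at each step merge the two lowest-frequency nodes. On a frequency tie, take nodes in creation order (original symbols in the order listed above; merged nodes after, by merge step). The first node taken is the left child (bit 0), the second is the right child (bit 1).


Huffman tree construction:
Step 1: Merge G(16) + C(18) = 34
Step 2: Merge B(20) + (G+C)(34) = 54
Read each symbol's code off the tree from the root (left child = 0, right child = 1).

Codes:
  B: 0 (length 1)
  C: 11 (length 2)
  G: 10 (length 2)
Average code length: 88/54 = 1.6296 bits/symbol


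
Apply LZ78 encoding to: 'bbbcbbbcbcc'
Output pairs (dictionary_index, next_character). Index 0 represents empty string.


LZ78 encoding steps:
Dictionary: {0: ''}
Step 1: w='' (idx 0), next='b' -> output (0, 'b'), add 'b' as idx 1
Step 2: w='b' (idx 1), next='b' -> output (1, 'b'), add 'bb' as idx 2
Step 3: w='' (idx 0), next='c' -> output (0, 'c'), add 'c' as idx 3
Step 4: w='bb' (idx 2), next='b' -> output (2, 'b'), add 'bbb' as idx 4
Step 5: w='c' (idx 3), next='b' -> output (3, 'b'), add 'cb' as idx 5
Step 6: w='c' (idx 3), next='c' -> output (3, 'c'), add 'cc' as idx 6


Encoded: [(0, 'b'), (1, 'b'), (0, 'c'), (2, 'b'), (3, 'b'), (3, 'c')]
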